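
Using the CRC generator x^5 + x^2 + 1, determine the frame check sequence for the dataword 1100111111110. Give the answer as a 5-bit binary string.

00101

Append 5 zeros: 110011111111000000. Divide by 100101 (XOR where the leading bit is 1):
  pos 0: 110011 XOR 100101 = 010110
  pos 1: 101101 XOR 100101 = 001000
  pos 3: 100011 XOR 100101 = 000110
  pos 6: 110111 XOR 100101 = 010010
  pos 7: 100100 XOR 100101 = 000001
  pos 12: 100000 XOR 100101 = 000101
Remainder (last 5 bits) = 00101. This is the CRC / FCS.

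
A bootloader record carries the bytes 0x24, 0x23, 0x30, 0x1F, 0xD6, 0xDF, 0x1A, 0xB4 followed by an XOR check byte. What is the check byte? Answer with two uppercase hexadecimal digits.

8F

XOR the bytes together:
  start with 0x24
  0x24 ⊕ 0x23 = 0x07
  0x07 ⊕ 0x30 = 0x37
  0x37 ⊕ 0x1F = 0x28
  0x28 ⊕ 0xD6 = 0xFE
  0xFE ⊕ 0xDF = 0x21
  0x21 ⊕ 0x1A = 0x3B
  0x3B ⊕ 0xB4 = 0x8F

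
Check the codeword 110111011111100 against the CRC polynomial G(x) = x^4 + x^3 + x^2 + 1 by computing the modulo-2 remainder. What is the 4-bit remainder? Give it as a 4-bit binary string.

0111

Modulo-2 division of 110111011111100 by 11101:
  pos 0: 11011 XOR 11101 = 00110
  pos 2: 11010 XOR 11101 = 00111
  pos 4: 11111 XOR 11101 = 00010
  pos 7: 10111 XOR 11101 = 01010
  pos 8: 10101 XOR 11101 = 01000
  pos 9: 10000 XOR 11101 = 01101
  pos 10: 11010 XOR 11101 = 00111
Remainder = 0111 (nonzero — an error is detected).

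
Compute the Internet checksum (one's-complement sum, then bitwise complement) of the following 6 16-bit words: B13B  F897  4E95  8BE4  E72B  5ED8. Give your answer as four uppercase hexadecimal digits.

One's-complement addition (fold any carry out of bit 15 back into bit 0):
  0xB13B + 0xF897 = 0x1A9D2 → wrap carry → 0xA9D3
  0xA9D3 + 0x4E95 = 0x0F868
  0xF868 + 0x8BE4 = 0x1844C → wrap carry → 0x844D
  0x844D + 0xE72B = 0x16B78 → wrap carry → 0x6B79
  0x6B79 + 0x5ED8 = 0x0CA51
One's-complement sum = 0xCA51.
Checksum = ~0xCA51 & 0xFFFF = 0x35AE.

35AE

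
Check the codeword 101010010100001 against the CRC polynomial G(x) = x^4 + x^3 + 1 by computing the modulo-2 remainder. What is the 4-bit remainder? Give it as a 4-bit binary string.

Modulo-2 division of 101010010100001 by 11001:
  pos 0: 10101 XOR 11001 = 01100
  pos 1: 11000 XOR 11001 = 00001
  pos 5: 10101 XOR 11001 = 01100
  pos 6: 11000 XOR 11001 = 00001
  pos 10: 10001 XOR 11001 = 01000
Remainder = 1000 (nonzero — an error is detected).

1000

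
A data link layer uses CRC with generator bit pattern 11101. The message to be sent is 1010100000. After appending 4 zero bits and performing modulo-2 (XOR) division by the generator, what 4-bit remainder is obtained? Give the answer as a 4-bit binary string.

Append 4 zeros: 10101000000000. Divide by 11101 (XOR where the leading bit is 1):
  pos 0: 10101 XOR 11101 = 01000
  pos 1: 10000 XOR 11101 = 01101
  pos 2: 11010 XOR 11101 = 00111
  pos 4: 11100 XOR 11101 = 00001
  pos 8: 10000 XOR 11101 = 01101
  pos 9: 11010 XOR 11101 = 00111
Remainder (last 4 bits) = 0111. This is the CRC / FCS.

0111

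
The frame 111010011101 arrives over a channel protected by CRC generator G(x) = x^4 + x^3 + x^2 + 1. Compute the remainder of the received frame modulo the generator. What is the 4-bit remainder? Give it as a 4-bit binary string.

0000

Modulo-2 division of 111010011101 by 11101:
  pos 0: 11101 XOR 11101 = 00000
  pos 7: 11101 XOR 11101 = 00000
Remainder = 0000 (zero — the frame passes the CRC check).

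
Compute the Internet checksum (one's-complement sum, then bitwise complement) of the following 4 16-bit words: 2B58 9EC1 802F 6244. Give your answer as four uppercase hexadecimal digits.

One's-complement addition (fold any carry out of bit 15 back into bit 0):
  0x2B58 + 0x9EC1 = 0x0CA19
  0xCA19 + 0x802F = 0x14A48 → wrap carry → 0x4A49
  0x4A49 + 0x6244 = 0x0AC8D
One's-complement sum = 0xAC8D.
Checksum = ~0xAC8D & 0xFFFF = 0x5372.

5372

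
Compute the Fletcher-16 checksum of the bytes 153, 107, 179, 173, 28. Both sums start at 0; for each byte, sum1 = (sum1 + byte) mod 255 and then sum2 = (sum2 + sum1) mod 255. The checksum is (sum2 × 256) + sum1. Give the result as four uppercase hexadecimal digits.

4082

Running sums (mod 255):
  after byte 0 (153): sum1=153, sum2=153
  after byte 1 (107): sum1=5, sum2=158
  after byte 2 (179): sum1=184, sum2=87
  after byte 3 (173): sum1=102, sum2=189
  after byte 4 (28): sum1=130, sum2=64
Checksum = sum2·256 + sum1 = 64·256 + 130 = 16514 = 0x4082.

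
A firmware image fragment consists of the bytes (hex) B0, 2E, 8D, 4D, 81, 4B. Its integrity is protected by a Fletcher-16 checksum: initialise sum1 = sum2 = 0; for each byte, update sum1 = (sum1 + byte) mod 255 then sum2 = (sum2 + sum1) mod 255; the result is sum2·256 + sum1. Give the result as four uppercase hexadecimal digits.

7786

Running sums (mod 255):
  after byte 0 (B0): sum1=176, sum2=176
  after byte 1 (2E): sum1=222, sum2=143
  after byte 2 (8D): sum1=108, sum2=251
  after byte 3 (4D): sum1=185, sum2=181
  after byte 4 (81): sum1=59, sum2=240
  after byte 5 (4B): sum1=134, sum2=119
Checksum = sum2·256 + sum1 = 119·256 + 134 = 30598 = 0x7786.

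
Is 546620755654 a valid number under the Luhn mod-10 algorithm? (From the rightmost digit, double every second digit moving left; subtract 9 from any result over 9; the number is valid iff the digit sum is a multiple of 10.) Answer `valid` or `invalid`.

From the right, keep odd positions and double even positions (subtract 9 from any doubled value over 9):
  doubled (positions 2,4,...): 1 1 5 4 3 1 → sum 15
  kept (positions 1,3,...): 4 6 5 0 6 4 → sum 25
Total = 40.
40 mod 10 = 0, so the number is valid.

valid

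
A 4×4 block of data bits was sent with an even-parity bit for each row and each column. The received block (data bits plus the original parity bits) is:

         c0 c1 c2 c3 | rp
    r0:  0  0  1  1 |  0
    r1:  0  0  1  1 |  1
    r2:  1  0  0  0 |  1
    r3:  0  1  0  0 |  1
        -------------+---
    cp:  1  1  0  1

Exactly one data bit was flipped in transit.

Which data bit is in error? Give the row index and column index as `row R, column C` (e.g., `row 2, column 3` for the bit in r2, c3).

row 1, column 3

Recompute each row's even parity and compare to rp:
  r0: data parity 0, sent rp 0 → ok
  r1: data parity 0, sent rp 1 → mismatch
  r2: data parity 1, sent rp 1 → ok
  r3: data parity 1, sent rp 1 → ok
Recompute each column's even parity and compare to cp:
  c0: data parity 1, sent cp 1 → ok
  c1: data parity 1, sent cp 1 → ok
  c2: data parity 0, sent cp 0 → ok
  c3: data parity 0, sent cp 1 → mismatch
Exactly one row (r1) and one column (c3) fail → the flipped bit is at their intersection.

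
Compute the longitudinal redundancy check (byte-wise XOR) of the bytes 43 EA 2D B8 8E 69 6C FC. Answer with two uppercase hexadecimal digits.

4B

XOR the bytes together:
  start with 0x43
  0x43 ⊕ 0xEA = 0xA9
  0xA9 ⊕ 0x2D = 0x84
  0x84 ⊕ 0xB8 = 0x3C
  0x3C ⊕ 0x8E = 0xB2
  0xB2 ⊕ 0x69 = 0xDB
  0xDB ⊕ 0x6C = 0xB7
  0xB7 ⊕ 0xFC = 0x4B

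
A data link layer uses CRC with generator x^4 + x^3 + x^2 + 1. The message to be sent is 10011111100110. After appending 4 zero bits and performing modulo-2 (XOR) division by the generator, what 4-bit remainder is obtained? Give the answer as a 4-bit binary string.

1000

Append 4 zeros: 100111111001100000. Divide by 11101 (XOR where the leading bit is 1):
  pos 0: 10011 XOR 11101 = 01110
  pos 1: 11101 XOR 11101 = 00000
  pos 6: 11100 XOR 11101 = 00001
  pos 10: 11100 XOR 11101 = 00001
Remainder (last 4 bits) = 1000. This is the CRC / FCS.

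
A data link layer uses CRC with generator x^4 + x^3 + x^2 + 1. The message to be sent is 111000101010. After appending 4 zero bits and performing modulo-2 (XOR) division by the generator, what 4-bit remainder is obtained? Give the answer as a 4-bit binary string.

1111

Append 4 zeros: 1110001010100000. Divide by 11101 (XOR where the leading bit is 1):
  pos 0: 11100 XOR 11101 = 00001
  pos 4: 10101 XOR 11101 = 01000
  pos 5: 10000 XOR 11101 = 01101
  pos 6: 11011 XOR 11101 = 00110
  pos 8: 11000 XOR 11101 = 00101
  pos 10: 10100 XOR 11101 = 01001
  pos 11: 10010 XOR 11101 = 01111
Remainder (last 4 bits) = 1111. This is the CRC / FCS.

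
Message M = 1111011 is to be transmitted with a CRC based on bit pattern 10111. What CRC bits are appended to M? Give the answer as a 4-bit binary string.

Append 4 zeros: 11110110000. Divide by 10111 (XOR where the leading bit is 1):
  pos 0: 11110 XOR 10111 = 01001
  pos 1: 10011 XOR 10111 = 00100
  pos 3: 10010 XOR 10111 = 00101
  pos 5: 10100 XOR 10111 = 00011
Remainder (last 4 bits) = 0110. This is the CRC / FCS.

0110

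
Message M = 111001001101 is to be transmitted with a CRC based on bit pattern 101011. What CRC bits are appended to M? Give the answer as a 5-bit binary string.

11001

Append 5 zeros: 11100100110100000. Divide by 101011 (XOR where the leading bit is 1):
  pos 0: 111001 XOR 101011 = 010010
  pos 1: 100100 XOR 101011 = 001111
  pos 3: 111101 XOR 101011 = 010110
  pos 4: 101101 XOR 101011 = 000110
  pos 7: 110010 XOR 101011 = 011001
  pos 8: 110010 XOR 101011 = 011001
  pos 9: 110010 XOR 101011 = 011001
  pos 10: 110010 XOR 101011 = 011001
  pos 11: 110010 XOR 101011 = 011001
Remainder (last 5 bits) = 11001. This is the CRC / FCS.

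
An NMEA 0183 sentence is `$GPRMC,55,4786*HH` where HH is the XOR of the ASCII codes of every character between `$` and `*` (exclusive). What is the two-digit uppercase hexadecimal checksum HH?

XOR the ASCII codes of the payload characters:
  'G' = 0x47 → acc = 0x47
  'P' = 0x50 → acc = 0x17
  'R' = 0x52 → acc = 0x45
  'M' = 0x4D → acc = 0x08
  'C' = 0x43 → acc = 0x4B
  ',' = 0x2C → acc = 0x67
  '5' = 0x35 → acc = 0x52
  '5' = 0x35 → acc = 0x67
  ',' = 0x2C → acc = 0x4B
  '4' = 0x34 → acc = 0x7F
  '7' = 0x37 → acc = 0x48
  '8' = 0x38 → acc = 0x70
  '6' = 0x36 → acc = 0x46
Checksum = 0x46.

46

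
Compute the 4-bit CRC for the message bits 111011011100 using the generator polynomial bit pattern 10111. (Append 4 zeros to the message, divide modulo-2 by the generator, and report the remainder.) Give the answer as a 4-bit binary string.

Append 4 zeros: 1110110111000000. Divide by 10111 (XOR where the leading bit is 1):
  pos 0: 11101 XOR 10111 = 01010
  pos 1: 10101 XOR 10111 = 00010
  pos 4: 10011 XOR 10111 = 00100
  pos 6: 10010 XOR 10111 = 00101
  pos 8: 10100 XOR 10111 = 00011
  pos 11: 11000 XOR 10111 = 01111
Remainder (last 4 bits) = 1111. This is the CRC / FCS.

1111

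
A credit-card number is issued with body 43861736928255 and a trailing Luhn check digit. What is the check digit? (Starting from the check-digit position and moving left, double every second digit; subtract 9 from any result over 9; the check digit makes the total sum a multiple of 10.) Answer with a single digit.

6

Partial digits right→left: 5 5 2 8 2 9 6 3 7 1 6 8 3 4
Double every second digit counting from the check-digit position (so the 1st, 3rd, 5th, ... of the partial from the right).
  doubled (with −9 where >9): 1 4 4 3 5 3 6 → sum 26
  kept as-is: 5 8 9 3 1 8 4 → sum 38
Total = 26 + 38 = 64.
Check digit = (10 − (64 mod 10)) mod 10 = 6.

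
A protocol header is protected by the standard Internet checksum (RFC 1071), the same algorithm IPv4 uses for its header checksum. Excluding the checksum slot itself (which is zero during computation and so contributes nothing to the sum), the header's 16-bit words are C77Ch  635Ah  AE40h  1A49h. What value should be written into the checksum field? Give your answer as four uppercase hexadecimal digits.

0C9F

One's-complement addition (fold any carry out of bit 15 back into bit 0):
  0xC77C + 0x635A = 0x12AD6 → wrap carry → 0x2AD7
  0x2AD7 + 0xAE40 = 0x0D917
  0xD917 + 0x1A49 = 0x0F360
One's-complement sum = 0xF360.
Checksum = ~0xF360 & 0xFFFF = 0x0C9F.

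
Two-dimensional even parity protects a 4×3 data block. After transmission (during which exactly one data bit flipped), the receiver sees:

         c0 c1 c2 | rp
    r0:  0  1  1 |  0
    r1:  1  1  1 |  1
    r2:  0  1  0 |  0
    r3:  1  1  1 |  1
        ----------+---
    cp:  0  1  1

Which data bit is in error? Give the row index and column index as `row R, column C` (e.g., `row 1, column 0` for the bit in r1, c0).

row 2, column 1

Recompute each row's even parity and compare to rp:
  r0: data parity 0, sent rp 0 → ok
  r1: data parity 1, sent rp 1 → ok
  r2: data parity 1, sent rp 0 → mismatch
  r3: data parity 1, sent rp 1 → ok
Recompute each column's even parity and compare to cp:
  c0: data parity 0, sent cp 0 → ok
  c1: data parity 0, sent cp 1 → mismatch
  c2: data parity 1, sent cp 1 → ok
Exactly one row (r2) and one column (c1) fail → the flipped bit is at their intersection.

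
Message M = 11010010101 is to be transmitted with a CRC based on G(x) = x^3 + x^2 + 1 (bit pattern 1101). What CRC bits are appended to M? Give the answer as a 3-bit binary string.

111

Append 3 zeros: 11010010101000. Divide by 1101 (XOR where the leading bit is 1):
  pos 0: 1101 XOR 1101 = 0000
  pos 6: 1010 XOR 1101 = 0111
  pos 7: 1111 XOR 1101 = 0010
  pos 9: 1000 XOR 1101 = 0101
  pos 10: 1010 XOR 1101 = 0111
Remainder (last 3 bits) = 111. This is the CRC / FCS.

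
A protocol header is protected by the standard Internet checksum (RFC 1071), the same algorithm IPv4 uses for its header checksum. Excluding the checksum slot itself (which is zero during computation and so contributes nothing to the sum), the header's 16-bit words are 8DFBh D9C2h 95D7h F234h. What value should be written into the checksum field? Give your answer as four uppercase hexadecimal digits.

1035

One's-complement addition (fold any carry out of bit 15 back into bit 0):
  0x8DFB + 0xD9C2 = 0x167BD → wrap carry → 0x67BE
  0x67BE + 0x95D7 = 0x0FD95
  0xFD95 + 0xF234 = 0x1EFC9 → wrap carry → 0xEFCA
One's-complement sum = 0xEFCA.
Checksum = ~0xEFCA & 0xFFFF = 0x1035.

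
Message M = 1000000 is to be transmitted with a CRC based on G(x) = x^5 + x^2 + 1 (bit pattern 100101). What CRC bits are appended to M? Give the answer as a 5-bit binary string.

00111

Append 5 zeros: 100000000000. Divide by 100101 (XOR where the leading bit is 1):
  pos 0: 100000 XOR 100101 = 000101
  pos 3: 101000 XOR 100101 = 001101
  pos 5: 110100 XOR 100101 = 010001
  pos 6: 100010 XOR 100101 = 000111
Remainder (last 5 bits) = 00111. This is the CRC / FCS.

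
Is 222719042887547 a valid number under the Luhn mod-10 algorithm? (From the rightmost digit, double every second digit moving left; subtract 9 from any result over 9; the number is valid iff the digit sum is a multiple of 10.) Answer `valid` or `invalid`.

From the right, keep odd positions and double even positions (subtract 9 from any doubled value over 9):
  doubled (positions 2,4,...): 8 5 7 8 9 5 4 → sum 46
  kept (positions 1,3,...): 7 5 8 2 0 1 2 2 → sum 27
Total = 73.
73 mod 10 = 3, so the number is invalid.

invalid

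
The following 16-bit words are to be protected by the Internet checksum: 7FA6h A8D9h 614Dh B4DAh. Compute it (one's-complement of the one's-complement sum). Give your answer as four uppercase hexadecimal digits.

One's-complement addition (fold any carry out of bit 15 back into bit 0):
  0x7FA6 + 0xA8D9 = 0x1287F → wrap carry → 0x2880
  0x2880 + 0x614D = 0x089CD
  0x89CD + 0xB4DA = 0x13EA7 → wrap carry → 0x3EA8
One's-complement sum = 0x3EA8.
Checksum = ~0x3EA8 & 0xFFFF = 0xC157.

C157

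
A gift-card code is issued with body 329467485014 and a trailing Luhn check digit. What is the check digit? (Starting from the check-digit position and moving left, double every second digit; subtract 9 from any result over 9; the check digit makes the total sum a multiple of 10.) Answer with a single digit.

0

Partial digits right→left: 4 1 0 5 8 4 7 6 4 9 2 3
Double every second digit counting from the check-digit position (so the 1st, 3rd, 5th, ... of the partial from the right).
  doubled (with −9 where >9): 8 0 7 5 8 4 → sum 32
  kept as-is: 1 5 4 6 9 3 → sum 28
Total = 32 + 28 = 60.
Check digit = (10 − (60 mod 10)) mod 10 = 0.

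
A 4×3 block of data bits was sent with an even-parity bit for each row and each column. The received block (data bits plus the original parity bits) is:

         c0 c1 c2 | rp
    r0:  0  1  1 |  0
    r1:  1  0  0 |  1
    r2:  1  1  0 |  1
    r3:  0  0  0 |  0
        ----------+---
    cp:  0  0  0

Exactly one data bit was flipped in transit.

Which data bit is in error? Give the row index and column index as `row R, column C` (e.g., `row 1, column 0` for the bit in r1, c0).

row 2, column 2

Recompute each row's even parity and compare to rp:
  r0: data parity 0, sent rp 0 → ok
  r1: data parity 1, sent rp 1 → ok
  r2: data parity 0, sent rp 1 → mismatch
  r3: data parity 0, sent rp 0 → ok
Recompute each column's even parity and compare to cp:
  c0: data parity 0, sent cp 0 → ok
  c1: data parity 0, sent cp 0 → ok
  c2: data parity 1, sent cp 0 → mismatch
Exactly one row (r2) and one column (c2) fail → the flipped bit is at their intersection.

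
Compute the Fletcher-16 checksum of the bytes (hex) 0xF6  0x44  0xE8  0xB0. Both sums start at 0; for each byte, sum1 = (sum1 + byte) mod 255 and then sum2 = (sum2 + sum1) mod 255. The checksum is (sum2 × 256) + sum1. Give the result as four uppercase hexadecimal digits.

2BD4

Running sums (mod 255):
  after byte 0 (0xF6): sum1=246, sum2=246
  after byte 1 (0x44): sum1=59, sum2=50
  after byte 2 (0xE8): sum1=36, sum2=86
  after byte 3 (0xB0): sum1=212, sum2=43
Checksum = sum2·256 + sum1 = 43·256 + 212 = 11220 = 0x2BD4.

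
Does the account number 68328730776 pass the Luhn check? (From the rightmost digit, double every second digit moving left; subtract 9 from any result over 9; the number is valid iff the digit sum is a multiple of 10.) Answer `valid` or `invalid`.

From the right, keep odd positions and double even positions (subtract 9 from any doubled value over 9):
  doubled (positions 2,4,...): 5 0 5 4 7 → sum 21
  kept (positions 1,3,...): 6 7 3 8 3 6 → sum 33
Total = 54.
54 mod 10 = 4, so the number is invalid.

invalid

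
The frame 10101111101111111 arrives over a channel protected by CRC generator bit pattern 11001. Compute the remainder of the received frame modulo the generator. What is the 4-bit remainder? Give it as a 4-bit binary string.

0011

Modulo-2 division of 10101111101111111 by 11001:
  pos 0: 10101 XOR 11001 = 01100
  pos 1: 11001 XOR 11001 = 00000
  pos 6: 11101 XOR 11001 = 00100
  pos 8: 10011 XOR 11001 = 01010
  pos 9: 10101 XOR 11001 = 01100
  pos 10: 11001 XOR 11001 = 00000
Remainder = 0011 (nonzero — an error is detected).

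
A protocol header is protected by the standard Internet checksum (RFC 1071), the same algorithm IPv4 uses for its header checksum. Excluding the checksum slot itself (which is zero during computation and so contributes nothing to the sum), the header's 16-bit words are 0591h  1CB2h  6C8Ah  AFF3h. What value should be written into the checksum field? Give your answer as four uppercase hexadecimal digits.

One's-complement addition (fold any carry out of bit 15 back into bit 0):
  0x0591 + 0x1CB2 = 0x02243
  0x2243 + 0x6C8A = 0x08ECD
  0x8ECD + 0xAFF3 = 0x13EC0 → wrap carry → 0x3EC1
One's-complement sum = 0x3EC1.
Checksum = ~0x3EC1 & 0xFFFF = 0xC13E.

C13E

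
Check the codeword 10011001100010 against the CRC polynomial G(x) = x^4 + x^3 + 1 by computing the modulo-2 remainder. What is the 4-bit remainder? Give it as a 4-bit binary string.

1111

Modulo-2 division of 10011001100010 by 11001:
  pos 0: 10011 XOR 11001 = 01010
  pos 1: 10100 XOR 11001 = 01101
  pos 2: 11010 XOR 11001 = 00011
  pos 5: 11110 XOR 11001 = 00111
  pos 7: 11100 XOR 11001 = 00101
  pos 9: 10110 XOR 11001 = 01111
Remainder = 1111 (nonzero — an error is detected).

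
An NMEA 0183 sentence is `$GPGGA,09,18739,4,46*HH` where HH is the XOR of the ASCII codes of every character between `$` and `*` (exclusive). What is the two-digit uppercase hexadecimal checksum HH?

5D

XOR the ASCII codes of the payload characters:
  'G' = 0x47 → acc = 0x47
  'P' = 0x50 → acc = 0x17
  'G' = 0x47 → acc = 0x50
  'G' = 0x47 → acc = 0x17
  'A' = 0x41 → acc = 0x56
  ',' = 0x2C → acc = 0x7A
  '0' = 0x30 → acc = 0x4A
  '9' = 0x39 → acc = 0x73
  ',' = 0x2C → acc = 0x5F
  '1' = 0x31 → acc = 0x6E
  '8' = 0x38 → acc = 0x56
  '7' = 0x37 → acc = 0x61
  '3' = 0x33 → acc = 0x52
  '9' = 0x39 → acc = 0x6B
  ',' = 0x2C → acc = 0x47
  '4' = 0x34 → acc = 0x73
  ',' = 0x2C → acc = 0x5F
  '4' = 0x34 → acc = 0x6B
  '6' = 0x36 → acc = 0x5D
Checksum = 0x5D.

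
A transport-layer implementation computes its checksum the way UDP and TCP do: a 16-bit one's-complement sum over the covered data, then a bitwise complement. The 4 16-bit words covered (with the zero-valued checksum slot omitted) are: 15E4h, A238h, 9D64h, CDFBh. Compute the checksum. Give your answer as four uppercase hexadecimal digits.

DC82

One's-complement addition (fold any carry out of bit 15 back into bit 0):
  0x15E4 + 0xA238 = 0x0B81C
  0xB81C + 0x9D64 = 0x15580 → wrap carry → 0x5581
  0x5581 + 0xCDFB = 0x1237C → wrap carry → 0x237D
One's-complement sum = 0x237D.
Checksum = ~0x237D & 0xFFFF = 0xDC82.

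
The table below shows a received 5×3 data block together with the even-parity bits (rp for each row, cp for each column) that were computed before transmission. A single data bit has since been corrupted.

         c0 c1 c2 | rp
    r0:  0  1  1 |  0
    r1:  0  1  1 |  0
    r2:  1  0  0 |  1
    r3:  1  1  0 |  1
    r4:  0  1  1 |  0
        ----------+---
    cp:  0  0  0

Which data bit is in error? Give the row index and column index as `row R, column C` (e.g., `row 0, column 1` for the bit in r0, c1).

row 3, column 2

Recompute each row's even parity and compare to rp:
  r0: data parity 0, sent rp 0 → ok
  r1: data parity 0, sent rp 0 → ok
  r2: data parity 1, sent rp 1 → ok
  r3: data parity 0, sent rp 1 → mismatch
  r4: data parity 0, sent rp 0 → ok
Recompute each column's even parity and compare to cp:
  c0: data parity 0, sent cp 0 → ok
  c1: data parity 0, sent cp 0 → ok
  c2: data parity 1, sent cp 0 → mismatch
Exactly one row (r3) and one column (c2) fail → the flipped bit is at their intersection.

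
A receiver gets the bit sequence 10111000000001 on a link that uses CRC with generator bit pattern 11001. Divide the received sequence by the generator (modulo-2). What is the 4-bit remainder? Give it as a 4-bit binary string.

Modulo-2 division of 10111000000001 by 11001:
  pos 0: 10111 XOR 11001 = 01110
  pos 1: 11100 XOR 11001 = 00101
  pos 3: 10100 XOR 11001 = 01101
  pos 4: 11010 XOR 11001 = 00011
  pos 7: 11000 XOR 11001 = 00001
Remainder = 0101 (nonzero — an error is detected).

0101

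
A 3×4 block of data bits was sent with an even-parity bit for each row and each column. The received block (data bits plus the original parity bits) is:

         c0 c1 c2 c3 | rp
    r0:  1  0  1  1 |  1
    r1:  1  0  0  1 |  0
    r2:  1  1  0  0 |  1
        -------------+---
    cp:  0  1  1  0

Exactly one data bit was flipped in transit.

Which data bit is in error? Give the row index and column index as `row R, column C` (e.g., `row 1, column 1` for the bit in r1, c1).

Recompute each row's even parity and compare to rp:
  r0: data parity 1, sent rp 1 → ok
  r1: data parity 0, sent rp 0 → ok
  r2: data parity 0, sent rp 1 → mismatch
Recompute each column's even parity and compare to cp:
  c0: data parity 1, sent cp 0 → mismatch
  c1: data parity 1, sent cp 1 → ok
  c2: data parity 1, sent cp 1 → ok
  c3: data parity 0, sent cp 0 → ok
Exactly one row (r2) and one column (c0) fail → the flipped bit is at their intersection.

row 2, column 0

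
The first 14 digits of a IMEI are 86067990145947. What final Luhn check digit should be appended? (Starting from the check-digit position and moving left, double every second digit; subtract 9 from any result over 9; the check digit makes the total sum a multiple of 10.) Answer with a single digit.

Partial digits right→left: 7 4 9 5 4 1 0 9 9 7 6 0 6 8
Double every second digit counting from the check-digit position (so the 1st, 3rd, 5th, ... of the partial from the right).
  doubled (with −9 where >9): 5 9 8 0 9 3 3 → sum 37
  kept as-is: 4 5 1 9 7 0 8 → sum 34
Total = 37 + 34 = 71.
Check digit = (10 − (71 mod 10)) mod 10 = 9.

9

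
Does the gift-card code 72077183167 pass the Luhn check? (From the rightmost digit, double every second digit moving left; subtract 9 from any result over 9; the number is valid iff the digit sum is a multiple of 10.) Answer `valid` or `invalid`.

From the right, keep odd positions and double even positions (subtract 9 from any doubled value over 9):
  doubled (positions 2,4,...): 3 6 2 5 4 → sum 20
  kept (positions 1,3,...): 7 1 8 7 0 7 → sum 30
Total = 50.
50 mod 10 = 0, so the number is valid.

valid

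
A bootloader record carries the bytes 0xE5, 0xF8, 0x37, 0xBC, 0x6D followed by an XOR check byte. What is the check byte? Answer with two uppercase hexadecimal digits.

XOR the bytes together:
  start with 0xE5
  0xE5 ⊕ 0xF8 = 0x1D
  0x1D ⊕ 0x37 = 0x2A
  0x2A ⊕ 0xBC = 0x96
  0x96 ⊕ 0x6D = 0xFB

FB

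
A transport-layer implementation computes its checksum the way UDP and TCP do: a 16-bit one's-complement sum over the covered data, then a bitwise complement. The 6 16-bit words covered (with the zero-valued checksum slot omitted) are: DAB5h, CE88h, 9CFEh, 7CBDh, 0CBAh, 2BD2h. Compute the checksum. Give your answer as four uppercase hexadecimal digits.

One's-complement addition (fold any carry out of bit 15 back into bit 0):
  0xDAB5 + 0xCE88 = 0x1A93D → wrap carry → 0xA93E
  0xA93E + 0x9CFE = 0x1463C → wrap carry → 0x463D
  0x463D + 0x7CBD = 0x0C2FA
  0xC2FA + 0x0CBA = 0x0CFB4
  0xCFB4 + 0x2BD2 = 0x0FB86
One's-complement sum = 0xFB86.
Checksum = ~0xFB86 & 0xFFFF = 0x0479.

0479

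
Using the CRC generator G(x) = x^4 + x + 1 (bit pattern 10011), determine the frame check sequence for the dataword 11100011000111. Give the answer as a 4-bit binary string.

0111

Append 4 zeros: 111000110001110000. Divide by 10011 (XOR where the leading bit is 1):
  pos 0: 11100 XOR 10011 = 01111
  pos 1: 11110 XOR 10011 = 01101
  pos 2: 11011 XOR 10011 = 01000
  pos 3: 10001 XOR 10011 = 00010
  pos 6: 10000 XOR 10011 = 00011
  pos 9: 11111 XOR 10011 = 01100
  pos 10: 11000 XOR 10011 = 01011
  pos 11: 10110 XOR 10011 = 00101
  pos 13: 10100 XOR 10011 = 00111
Remainder (last 4 bits) = 0111. This is the CRC / FCS.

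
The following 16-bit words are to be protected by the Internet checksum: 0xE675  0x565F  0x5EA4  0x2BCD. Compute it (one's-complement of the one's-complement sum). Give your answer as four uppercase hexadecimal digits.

38B9

One's-complement addition (fold any carry out of bit 15 back into bit 0):
  0xE675 + 0x565F = 0x13CD4 → wrap carry → 0x3CD5
  0x3CD5 + 0x5EA4 = 0x09B79
  0x9B79 + 0x2BCD = 0x0C746
One's-complement sum = 0xC746.
Checksum = ~0xC746 & 0xFFFF = 0x38B9.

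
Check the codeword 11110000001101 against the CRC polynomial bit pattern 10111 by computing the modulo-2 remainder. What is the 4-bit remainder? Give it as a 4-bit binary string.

Modulo-2 division of 11110000001101 by 10111:
  pos 0: 11110 XOR 10111 = 01001
  pos 1: 10010 XOR 10111 = 00101
  pos 3: 10100 XOR 10111 = 00011
  pos 6: 11001 XOR 10111 = 01110
  pos 7: 11101 XOR 10111 = 01010
  pos 8: 10100 XOR 10111 = 00011
Remainder = 0111 (nonzero — an error is detected).

0111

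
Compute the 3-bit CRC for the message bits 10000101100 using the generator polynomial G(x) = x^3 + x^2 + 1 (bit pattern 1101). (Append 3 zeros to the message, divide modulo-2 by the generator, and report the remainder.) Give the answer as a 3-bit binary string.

Append 3 zeros: 10000101100000. Divide by 1101 (XOR where the leading bit is 1):
  pos 0: 1000 XOR 1101 = 0101
  pos 1: 1010 XOR 1101 = 0111
  pos 2: 1111 XOR 1101 = 0010
  pos 4: 1001 XOR 1101 = 0100
  pos 5: 1001 XOR 1101 = 0100
  pos 6: 1000 XOR 1101 = 0101
  pos 7: 1010 XOR 1101 = 0111
  pos 8: 1110 XOR 1101 = 0011
  pos 10: 1100 XOR 1101 = 0001
Remainder (last 3 bits) = 001. This is the CRC / FCS.

001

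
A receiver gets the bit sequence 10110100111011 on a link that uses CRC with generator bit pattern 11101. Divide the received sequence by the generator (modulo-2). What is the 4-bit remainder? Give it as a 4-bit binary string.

1000

Modulo-2 division of 10110100111011 by 11101:
  pos 0: 10110 XOR 11101 = 01011
  pos 1: 10111 XOR 11101 = 01010
  pos 2: 10100 XOR 11101 = 01001
  pos 3: 10010 XOR 11101 = 01111
  pos 4: 11111 XOR 11101 = 00010
  pos 7: 10110 XOR 11101 = 01011
  pos 8: 10111 XOR 11101 = 01010
  pos 9: 10101 XOR 11101 = 01000
Remainder = 1000 (nonzero — an error is detected).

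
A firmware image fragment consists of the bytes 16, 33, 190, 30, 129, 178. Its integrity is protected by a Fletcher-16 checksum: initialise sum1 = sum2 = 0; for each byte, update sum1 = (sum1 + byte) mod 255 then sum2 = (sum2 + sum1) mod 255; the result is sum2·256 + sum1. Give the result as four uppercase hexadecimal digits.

Running sums (mod 255):
  after byte 0 (16): sum1=16, sum2=16
  after byte 1 (33): sum1=49, sum2=65
  after byte 2 (190): sum1=239, sum2=49
  after byte 3 (30): sum1=14, sum2=63
  after byte 4 (129): sum1=143, sum2=206
  after byte 5 (178): sum1=66, sum2=17
Checksum = sum2·256 + sum1 = 17·256 + 66 = 4418 = 0x1142.

1142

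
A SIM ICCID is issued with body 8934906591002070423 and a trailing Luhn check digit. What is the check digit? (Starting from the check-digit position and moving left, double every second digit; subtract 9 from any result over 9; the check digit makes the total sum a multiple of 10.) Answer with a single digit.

2

Partial digits right→left: 3 2 4 0 7 0 2 0 0 1 9 5 6 0 9 4 3 9 8
Double every second digit counting from the check-digit position (so the 1st, 3rd, 5th, ... of the partial from the right).
  doubled (with −9 where >9): 6 8 5 4 0 9 3 9 6 7 → sum 57
  kept as-is: 2 0 0 0 1 5 0 4 9 → sum 21
Total = 57 + 21 = 78.
Check digit = (10 − (78 mod 10)) mod 10 = 2.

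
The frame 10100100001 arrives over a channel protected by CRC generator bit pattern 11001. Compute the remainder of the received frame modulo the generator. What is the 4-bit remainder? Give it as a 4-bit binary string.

1110

Modulo-2 division of 10100100001 by 11001:
  pos 0: 10100 XOR 11001 = 01101
  pos 1: 11011 XOR 11001 = 00010
  pos 4: 10000 XOR 11001 = 01001
  pos 5: 10010 XOR 11001 = 01011
  pos 6: 10111 XOR 11001 = 01110
Remainder = 1110 (nonzero — an error is detected).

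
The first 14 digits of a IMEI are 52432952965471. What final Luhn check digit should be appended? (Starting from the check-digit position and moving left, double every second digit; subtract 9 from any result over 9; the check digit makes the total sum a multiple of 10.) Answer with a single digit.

Partial digits right→left: 1 7 4 5 6 9 2 5 9 2 3 4 2 5
Double every second digit counting from the check-digit position (so the 1st, 3rd, 5th, ... of the partial from the right).
  doubled (with −9 where >9): 2 8 3 4 9 6 4 → sum 36
  kept as-is: 7 5 9 5 2 4 5 → sum 37
Total = 36 + 37 = 73.
Check digit = (10 − (73 mod 10)) mod 10 = 7.

7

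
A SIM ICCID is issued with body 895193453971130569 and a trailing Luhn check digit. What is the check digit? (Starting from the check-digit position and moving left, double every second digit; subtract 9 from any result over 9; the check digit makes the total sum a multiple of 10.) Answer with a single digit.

2

Partial digits right→left: 9 6 5 0 3 1 1 7 9 3 5 4 3 9 1 5 9 8
Double every second digit counting from the check-digit position (so the 1st, 3rd, 5th, ... of the partial from the right).
  doubled (with −9 where >9): 9 1 6 2 9 1 6 2 9 → sum 45
  kept as-is: 6 0 1 7 3 4 9 5 8 → sum 43
Total = 45 + 43 = 88.
Check digit = (10 − (88 mod 10)) mod 10 = 2.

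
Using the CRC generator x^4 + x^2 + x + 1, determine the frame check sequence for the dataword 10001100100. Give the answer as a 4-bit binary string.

0110

Append 4 zeros: 100011001000000. Divide by 10111 (XOR where the leading bit is 1):
  pos 0: 10001 XOR 10111 = 00110
  pos 2: 11010 XOR 10111 = 01101
  pos 3: 11010 XOR 10111 = 01101
  pos 4: 11011 XOR 10111 = 01100
  pos 5: 11000 XOR 10111 = 01111
  pos 6: 11110 XOR 10111 = 01001
  pos 7: 10010 XOR 10111 = 00101
  pos 9: 10100 XOR 10111 = 00011
Remainder (last 4 bits) = 0110. This is the CRC / FCS.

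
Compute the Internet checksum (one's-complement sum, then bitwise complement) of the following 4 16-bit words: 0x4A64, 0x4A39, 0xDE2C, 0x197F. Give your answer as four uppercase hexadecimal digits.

73B6

One's-complement addition (fold any carry out of bit 15 back into bit 0):
  0x4A64 + 0x4A39 = 0x0949D
  0x949D + 0xDE2C = 0x172C9 → wrap carry → 0x72CA
  0x72CA + 0x197F = 0x08C49
One's-complement sum = 0x8C49.
Checksum = ~0x8C49 & 0xFFFF = 0x73B6.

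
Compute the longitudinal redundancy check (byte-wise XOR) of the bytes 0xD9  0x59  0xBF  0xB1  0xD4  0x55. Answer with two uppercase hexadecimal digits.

XOR the bytes together:
  start with 0xD9
  0xD9 ⊕ 0x59 = 0x80
  0x80 ⊕ 0xBF = 0x3F
  0x3F ⊕ 0xB1 = 0x8E
  0x8E ⊕ 0xD4 = 0x5A
  0x5A ⊕ 0x55 = 0x0F

0F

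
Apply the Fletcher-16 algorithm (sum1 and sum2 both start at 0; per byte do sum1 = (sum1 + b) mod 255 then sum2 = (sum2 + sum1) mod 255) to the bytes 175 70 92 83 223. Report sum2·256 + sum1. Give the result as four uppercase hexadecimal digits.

Running sums (mod 255):
  after byte 0 (175): sum1=175, sum2=175
  after byte 1 (70): sum1=245, sum2=165
  after byte 2 (92): sum1=82, sum2=247
  after byte 3 (83): sum1=165, sum2=157
  after byte 4 (223): sum1=133, sum2=35
Checksum = sum2·256 + sum1 = 35·256 + 133 = 9093 = 0x2385.

2385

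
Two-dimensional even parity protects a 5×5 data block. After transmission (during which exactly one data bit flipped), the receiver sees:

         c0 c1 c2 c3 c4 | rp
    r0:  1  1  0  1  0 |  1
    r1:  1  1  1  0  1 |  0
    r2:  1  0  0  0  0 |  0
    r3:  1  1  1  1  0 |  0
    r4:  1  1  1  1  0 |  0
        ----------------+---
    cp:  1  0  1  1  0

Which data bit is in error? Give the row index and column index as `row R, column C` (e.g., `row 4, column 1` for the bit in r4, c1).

row 2, column 4

Recompute each row's even parity and compare to rp:
  r0: data parity 1, sent rp 1 → ok
  r1: data parity 0, sent rp 0 → ok
  r2: data parity 1, sent rp 0 → mismatch
  r3: data parity 0, sent rp 0 → ok
  r4: data parity 0, sent rp 0 → ok
Recompute each column's even parity and compare to cp:
  c0: data parity 1, sent cp 1 → ok
  c1: data parity 0, sent cp 0 → ok
  c2: data parity 1, sent cp 1 → ok
  c3: data parity 1, sent cp 1 → ok
  c4: data parity 1, sent cp 0 → mismatch
Exactly one row (r2) and one column (c4) fail → the flipped bit is at their intersection.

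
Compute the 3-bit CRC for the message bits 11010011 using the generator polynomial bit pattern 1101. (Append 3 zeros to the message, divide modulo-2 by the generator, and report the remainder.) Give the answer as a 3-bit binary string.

Append 3 zeros: 11010011000. Divide by 1101 (XOR where the leading bit is 1):
  pos 0: 1101 XOR 1101 = 0000
  pos 6: 1100 XOR 1101 = 0001
Remainder (last 3 bits) = 010. This is the CRC / FCS.

010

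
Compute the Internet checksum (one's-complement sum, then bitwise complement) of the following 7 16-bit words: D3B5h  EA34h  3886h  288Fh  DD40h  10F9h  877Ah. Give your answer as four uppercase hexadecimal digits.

One's-complement addition (fold any carry out of bit 15 back into bit 0):
  0xD3B5 + 0xEA34 = 0x1BDE9 → wrap carry → 0xBDEA
  0xBDEA + 0x3886 = 0x0F670
  0xF670 + 0x288F = 0x11EFF → wrap carry → 0x1F00
  0x1F00 + 0xDD40 = 0x0FC40
  0xFC40 + 0x10F9 = 0x10D39 → wrap carry → 0x0D3A
  0x0D3A + 0x877A = 0x094B4
One's-complement sum = 0x94B4.
Checksum = ~0x94B4 & 0xFFFF = 0x6B4B.

6B4B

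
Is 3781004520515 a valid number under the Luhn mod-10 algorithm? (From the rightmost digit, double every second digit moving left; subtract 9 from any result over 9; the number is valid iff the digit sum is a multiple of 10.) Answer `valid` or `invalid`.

From the right, keep odd positions and double even positions (subtract 9 from any doubled value over 9):
  doubled (positions 2,4,...): 2 0 1 0 2 5 → sum 10
  kept (positions 1,3,...): 5 5 2 4 0 8 3 → sum 27
Total = 37.
37 mod 10 = 7, so the number is invalid.

invalid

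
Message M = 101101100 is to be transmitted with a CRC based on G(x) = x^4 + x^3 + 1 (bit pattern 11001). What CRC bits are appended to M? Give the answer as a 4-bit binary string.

Append 4 zeros: 1011011000000. Divide by 11001 (XOR where the leading bit is 1):
  pos 0: 10110 XOR 11001 = 01111
  pos 1: 11111 XOR 11001 = 00110
  pos 3: 11010 XOR 11001 = 00011
  pos 6: 11000 XOR 11001 = 00001
Remainder (last 4 bits) = 0100. This is the CRC / FCS.

0100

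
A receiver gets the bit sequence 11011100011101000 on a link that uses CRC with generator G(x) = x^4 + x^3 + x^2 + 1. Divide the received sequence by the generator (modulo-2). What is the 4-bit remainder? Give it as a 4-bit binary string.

0010

Modulo-2 division of 11011100011101000 by 11101:
  pos 0: 11011 XOR 11101 = 00110
  pos 2: 11010 XOR 11101 = 00111
  pos 4: 11100 XOR 11101 = 00001
  pos 8: 11110 XOR 11101 = 00011
  pos 11: 11100 XOR 11101 = 00001
Remainder = 0010 (nonzero — an error is detected).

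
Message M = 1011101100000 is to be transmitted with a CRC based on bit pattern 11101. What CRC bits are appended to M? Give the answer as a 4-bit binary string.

Append 4 zeros: 10111011000000000. Divide by 11101 (XOR where the leading bit is 1):
  pos 0: 10111 XOR 11101 = 01010
  pos 1: 10100 XOR 11101 = 01001
  pos 2: 10011 XOR 11101 = 01110
  pos 3: 11101 XOR 11101 = 00000
Remainder (last 4 bits) = 0000. This is the CRC / FCS.

0000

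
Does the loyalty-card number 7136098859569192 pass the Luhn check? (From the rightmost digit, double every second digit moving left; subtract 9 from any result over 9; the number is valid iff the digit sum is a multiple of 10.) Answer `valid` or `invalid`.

valid

From the right, keep odd positions and double even positions (subtract 9 from any doubled value over 9):
  doubled (positions 2,4,...): 9 9 1 1 7 0 6 5 → sum 38
  kept (positions 1,3,...): 2 1 6 9 8 9 6 1 → sum 42
Total = 80.
80 mod 10 = 0, so the number is valid.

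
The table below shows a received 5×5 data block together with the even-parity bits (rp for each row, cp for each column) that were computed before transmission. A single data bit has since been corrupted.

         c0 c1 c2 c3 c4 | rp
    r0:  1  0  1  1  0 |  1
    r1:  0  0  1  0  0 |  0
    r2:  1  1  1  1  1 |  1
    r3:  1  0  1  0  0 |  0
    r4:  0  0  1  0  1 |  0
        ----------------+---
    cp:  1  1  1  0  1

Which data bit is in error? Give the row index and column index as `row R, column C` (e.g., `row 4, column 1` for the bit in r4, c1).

Recompute each row's even parity and compare to rp:
  r0: data parity 1, sent rp 1 → ok
  r1: data parity 1, sent rp 0 → mismatch
  r2: data parity 1, sent rp 1 → ok
  r3: data parity 0, sent rp 0 → ok
  r4: data parity 0, sent rp 0 → ok
Recompute each column's even parity and compare to cp:
  c0: data parity 1, sent cp 1 → ok
  c1: data parity 1, sent cp 1 → ok
  c2: data parity 1, sent cp 1 → ok
  c3: data parity 0, sent cp 0 → ok
  c4: data parity 0, sent cp 1 → mismatch
Exactly one row (r1) and one column (c4) fail → the flipped bit is at their intersection.

row 1, column 4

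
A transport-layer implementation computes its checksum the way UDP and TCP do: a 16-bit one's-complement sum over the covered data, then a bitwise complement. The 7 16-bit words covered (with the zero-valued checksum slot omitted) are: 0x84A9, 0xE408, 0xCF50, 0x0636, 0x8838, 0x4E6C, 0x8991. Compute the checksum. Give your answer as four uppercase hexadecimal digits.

One's-complement addition (fold any carry out of bit 15 back into bit 0):
  0x84A9 + 0xE408 = 0x168B1 → wrap carry → 0x68B2
  0x68B2 + 0xCF50 = 0x13802 → wrap carry → 0x3803
  0x3803 + 0x0636 = 0x03E39
  0x3E39 + 0x8838 = 0x0C671
  0xC671 + 0x4E6C = 0x114DD → wrap carry → 0x14DE
  0x14DE + 0x8991 = 0x09E6F
One's-complement sum = 0x9E6F.
Checksum = ~0x9E6F & 0xFFFF = 0x6190.

6190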